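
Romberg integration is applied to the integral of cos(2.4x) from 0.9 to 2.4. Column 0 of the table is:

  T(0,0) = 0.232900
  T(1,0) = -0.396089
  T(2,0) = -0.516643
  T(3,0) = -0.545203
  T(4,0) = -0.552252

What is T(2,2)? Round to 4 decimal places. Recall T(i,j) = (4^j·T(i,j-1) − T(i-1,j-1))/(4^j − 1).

Richardson extrapolation on the trapezoidal column (denominator 4−1=3):
T(1,1) = -0.396089 + (-0.396089 − 0.232900)/3 = -0.605752
T(2,1) = -0.516643 + (-0.516643 − (-0.396089))/3 = -0.556828
T(2,2) = (16·(-0.556828) − (-0.605752)) / 15 = -0.553566
(Column j=1 coincides with Simpson's rule on the same nodes.)

-0.5536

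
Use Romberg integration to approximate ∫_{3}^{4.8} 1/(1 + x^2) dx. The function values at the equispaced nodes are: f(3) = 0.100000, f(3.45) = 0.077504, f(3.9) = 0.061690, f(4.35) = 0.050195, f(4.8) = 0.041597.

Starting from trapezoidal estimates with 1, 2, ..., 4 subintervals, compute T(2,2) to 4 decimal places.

T(0,0) (trapezoid, 1 panel, h=1.8000): 0.127437
T(1,0) (trapezoid, 2 panels, h=0.9000): 0.119240
T(2,0) (trapezoid, 4 panels, h=0.4500): 0.117084
T(1,1) = 0.119240 + (0.119240 − 0.127437)/3 = 0.116508
T(2,1) = 0.117084 + (0.117084 − 0.119240)/3 = 0.116365
T(2,2) = 0.116365 + (0.116365 − 0.116508)/15 = 0.116355

0.1164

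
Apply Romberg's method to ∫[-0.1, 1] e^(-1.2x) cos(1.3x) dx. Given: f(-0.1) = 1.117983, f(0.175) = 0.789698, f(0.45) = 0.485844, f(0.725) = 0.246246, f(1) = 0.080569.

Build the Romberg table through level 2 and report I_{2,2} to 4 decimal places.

0.5790

I_{0,0} (trapezoid, 1 panel, h=1.1000): 0.659204
I_{1,0} (trapezoid, 2 panels, h=0.5500): 0.596816
I_{2,0} (trapezoid, 4 panels, h=0.2750): 0.583293
I_{1,1} = 0.596816 + (0.596816 − 0.659204)/3 = 0.576020
I_{2,1} = 0.583293 + (0.583293 − 0.596816)/3 = 0.578785
I_{2,2} = 0.578785 + (0.578785 − 0.576020)/15 = 0.578969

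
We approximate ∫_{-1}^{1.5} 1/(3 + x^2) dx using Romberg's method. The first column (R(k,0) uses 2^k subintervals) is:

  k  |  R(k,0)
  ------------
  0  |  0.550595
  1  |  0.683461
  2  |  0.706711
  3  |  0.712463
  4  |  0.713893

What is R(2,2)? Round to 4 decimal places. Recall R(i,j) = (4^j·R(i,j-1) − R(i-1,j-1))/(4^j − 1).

Richardson extrapolation on the trapezoidal column (denominator 4−1=3):
R(1,1) = (4·0.683461 − 0.550595) / 3 = 0.727750
R(2,1) = 0.706711 + (0.706711 − 0.683461)/3 = 0.714461
R(2,2) = (16·0.714461 − 0.727750) / 15 = 0.713575
(Column j=1 coincides with Simpson's rule on the same nodes.)

0.7136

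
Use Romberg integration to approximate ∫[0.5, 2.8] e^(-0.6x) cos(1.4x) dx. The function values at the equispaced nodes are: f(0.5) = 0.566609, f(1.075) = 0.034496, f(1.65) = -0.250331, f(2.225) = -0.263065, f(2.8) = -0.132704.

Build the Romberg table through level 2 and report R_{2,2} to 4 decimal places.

-0.1861

R_{0,0} (trapezoid, 1 panel, h=2.3000): 0.498991
R_{1,0} (trapezoid, 2 panels, h=1.1500): -0.038385
R_{2,0} (trapezoid, 4 panels, h=0.5750): -0.150620
R_{1,1} = -0.038385 + (-0.038385 − 0.498991)/3 = -0.217510
R_{2,1} = -0.150620 + (-0.150620 − (-0.038385))/3 = -0.188032
R_{2,2} = -0.188032 + (-0.188032 − (-0.217510))/15 = -0.186067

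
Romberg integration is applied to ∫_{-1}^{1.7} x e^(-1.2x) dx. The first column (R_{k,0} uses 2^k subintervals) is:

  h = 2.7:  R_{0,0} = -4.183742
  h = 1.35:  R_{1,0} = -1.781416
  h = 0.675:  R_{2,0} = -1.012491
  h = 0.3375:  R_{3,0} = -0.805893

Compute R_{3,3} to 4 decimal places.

-0.7357

Richardson extrapolation on the trapezoidal column (denominator 4−1=3):
R_{1,1} = -1.781416 + (-1.781416 − (-4.183742))/3 = -0.980641
R_{2,1} = (4·(-1.012491) − (-1.781416)) / 3 = -0.756183
R_{3,1} = (4·(-0.805893) − (-1.012491)) / 3 = -0.737027
R_{2,2} = -0.756183 + (-0.756183 − (-0.980641))/15 = -0.741219
R_{3,2} = (16·(-0.737027) − (-0.756183)) / 15 = -0.735750
R_{3,3} = -0.735750 + (-0.735750 − (-0.741219))/63 = -0.735663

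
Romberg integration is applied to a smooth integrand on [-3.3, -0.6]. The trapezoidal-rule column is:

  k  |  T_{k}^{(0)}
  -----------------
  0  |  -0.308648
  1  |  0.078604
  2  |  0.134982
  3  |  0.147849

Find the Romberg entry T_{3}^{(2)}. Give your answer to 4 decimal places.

0.1520

Richardson extrapolation on the trapezoidal column (denominator 4−1=3):
T_{2}^{(1)} = 0.134982 + (0.134982 − 0.078604)/3 = 0.153775
T_{3}^{(1)} = (4·0.147849 − 0.134982) / 3 = 0.152138
T_{3}^{(2)} = 0.152138 + (0.152138 − 0.153775)/15 = 0.152029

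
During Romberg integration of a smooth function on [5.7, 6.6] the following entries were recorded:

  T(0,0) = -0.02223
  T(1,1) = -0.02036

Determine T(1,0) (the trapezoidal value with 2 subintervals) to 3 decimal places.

From T(1,1) = (4·T(1,0) − T(0,0))/3, solve for T(1,0):
4·T(1,0) = 3·(-0.02036) + (-0.02223) = -0.08331
T(1,0) = -0.02083

-0.021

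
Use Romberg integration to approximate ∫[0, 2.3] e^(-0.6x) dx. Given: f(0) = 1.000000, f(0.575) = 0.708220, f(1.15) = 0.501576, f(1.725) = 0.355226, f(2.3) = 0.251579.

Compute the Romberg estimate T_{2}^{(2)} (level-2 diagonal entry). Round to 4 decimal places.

1.2474

T_{0}^{(0)} (trapezoid, 1 panel, h=2.3000): 1.439316
T_{1}^{(0)} (trapezoid, 2 panels, h=1.1500): 1.296470
T_{2}^{(0)} (trapezoid, 4 panels, h=0.5750): 1.259717
T_{1}^{(1)} = 1.296470 + (1.296470 − 1.439316)/3 = 1.248855
T_{2}^{(1)} = 1.259717 + (1.259717 − 1.296470)/3 = 1.247466
T_{2}^{(2)} = 1.247466 + (1.247466 − 1.248855)/15 = 1.247373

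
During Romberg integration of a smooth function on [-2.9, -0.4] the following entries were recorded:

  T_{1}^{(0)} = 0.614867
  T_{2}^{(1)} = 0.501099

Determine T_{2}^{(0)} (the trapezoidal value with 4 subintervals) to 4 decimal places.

From T_{2}^{(1)} = (4·T_{2}^{(0)} − T_{1}^{(0)})/3, solve for T_{2}^{(0)}:
4·T_{2}^{(0)} = 3·0.501099 + 0.614867 = 2.118164
T_{2}^{(0)} = 0.529541

0.5295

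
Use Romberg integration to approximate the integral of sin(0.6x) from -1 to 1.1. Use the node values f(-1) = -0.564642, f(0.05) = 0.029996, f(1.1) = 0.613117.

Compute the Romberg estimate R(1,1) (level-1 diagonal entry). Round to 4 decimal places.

0.0590

R(0,0) (trapezoid, 1 panel, h=2.1000): 0.050899
R(1,0) (trapezoid, 2 panels, h=1.0500): 0.056945
R(1,1) = 0.056945 + (0.056945 − 0.050899)/3 = 0.058960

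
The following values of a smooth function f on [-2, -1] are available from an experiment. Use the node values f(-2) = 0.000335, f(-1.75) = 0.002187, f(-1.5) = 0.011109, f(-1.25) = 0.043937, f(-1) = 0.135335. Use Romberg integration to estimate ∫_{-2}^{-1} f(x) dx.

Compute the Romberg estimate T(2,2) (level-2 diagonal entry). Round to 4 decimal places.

T(0,0) (trapezoid, 1 panel, h=1.0000): 0.067835
T(1,0) (trapezoid, 2 panels, h=0.5000): 0.039472
T(2,0) (trapezoid, 4 panels, h=0.2500): 0.031267
T(1,1) = 0.039472 + (0.039472 − 0.067835)/3 = 0.030018
T(2,1) = 0.031267 + (0.031267 − 0.039472)/3 = 0.028532
T(2,2) = 0.028532 + (0.028532 − 0.030018)/15 = 0.028433

0.0284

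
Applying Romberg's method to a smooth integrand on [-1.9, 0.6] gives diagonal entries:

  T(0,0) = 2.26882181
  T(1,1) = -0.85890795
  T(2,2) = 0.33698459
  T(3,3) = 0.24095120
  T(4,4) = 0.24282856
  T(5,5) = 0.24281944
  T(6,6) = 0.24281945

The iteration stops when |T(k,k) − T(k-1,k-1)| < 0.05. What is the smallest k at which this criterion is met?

k = 4

|T(1,1) − T(0,0)| = 3.12772976 ≥ 0.05
|T(2,2) − T(1,1)| = 1.19589254 ≥ 0.05
|T(3,3) − T(2,2)| = 0.09603339 ≥ 0.05
|T(4,4) − T(3,3)| = 0.00187736 < 0.05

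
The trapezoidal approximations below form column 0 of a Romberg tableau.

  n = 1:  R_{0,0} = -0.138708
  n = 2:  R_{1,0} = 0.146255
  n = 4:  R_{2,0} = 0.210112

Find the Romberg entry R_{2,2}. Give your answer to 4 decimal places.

0.2307

Richardson extrapolation on the trapezoidal column (denominator 4−1=3):
R_{1,1} = 0.146255 + (0.146255 − (-0.138708))/3 = 0.241243
R_{2,1} = (4·0.210112 − 0.146255) / 3 = 0.231398
R_{2,2} = (16·0.231398 − 0.241243) / 15 = 0.230742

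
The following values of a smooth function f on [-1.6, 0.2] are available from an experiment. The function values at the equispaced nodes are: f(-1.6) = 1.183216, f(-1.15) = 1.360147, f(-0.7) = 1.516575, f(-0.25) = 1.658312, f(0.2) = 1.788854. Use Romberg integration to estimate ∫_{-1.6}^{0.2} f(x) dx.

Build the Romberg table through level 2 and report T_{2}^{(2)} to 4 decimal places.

T_{0}^{(0)} (trapezoid, 1 panel, h=1.8000): 2.674863
T_{1}^{(0)} (trapezoid, 2 panels, h=0.9000): 2.702349
T_{2}^{(0)} (trapezoid, 4 panels, h=0.4500): 2.709481
T_{1}^{(1)} = 2.702349 + (2.702349 − 2.674863)/3 = 2.711511
T_{2}^{(1)} = 2.709481 + (2.709481 − 2.702349)/3 = 2.711858
T_{2}^{(2)} = 2.711858 + (2.711858 − 2.711511)/15 = 2.711881

2.7119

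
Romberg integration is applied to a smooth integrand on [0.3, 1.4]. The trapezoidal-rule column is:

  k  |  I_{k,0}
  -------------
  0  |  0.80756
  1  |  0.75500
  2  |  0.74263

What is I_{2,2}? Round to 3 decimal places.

Richardson extrapolation on the trapezoidal column (denominator 4−1=3):
I_{1,1} = (4·0.75500 − 0.80756) / 3 = 0.73748
I_{2,1} = 0.74263 + (0.74263 − 0.75500)/3 = 0.73851
I_{2,2} = 0.73851 + (0.73851 − 0.73748)/15 = 0.73858
(Column j=1 coincides with Simpson's rule on the same nodes.)

0.739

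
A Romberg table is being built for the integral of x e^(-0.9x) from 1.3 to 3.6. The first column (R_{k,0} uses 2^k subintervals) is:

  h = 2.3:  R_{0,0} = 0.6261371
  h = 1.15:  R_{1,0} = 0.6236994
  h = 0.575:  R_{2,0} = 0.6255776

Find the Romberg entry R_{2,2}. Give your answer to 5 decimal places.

0.62642

Richardson extrapolation on the trapezoidal column (denominator 4−1=3):
R_{1,1} = (4·0.6236994 − 0.6261371) / 3 = 0.6228868
R_{2,1} = (4·0.6255776 − 0.6236994) / 3 = 0.6262037
R_{2,2} = 0.6262037 + (0.6262037 − 0.6228868)/15 = 0.6264248
(Column j=1 coincides with Simpson's rule on the same nodes.)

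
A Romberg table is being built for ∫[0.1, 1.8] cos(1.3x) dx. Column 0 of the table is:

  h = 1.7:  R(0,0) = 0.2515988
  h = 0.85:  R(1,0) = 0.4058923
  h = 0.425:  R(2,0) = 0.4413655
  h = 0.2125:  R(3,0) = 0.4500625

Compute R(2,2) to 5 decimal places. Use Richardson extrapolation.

Richardson extrapolation on the trapezoidal column (denominator 4−1=3):
R(1,1) = 0.4058923 + (0.4058923 − 0.2515988)/3 = 0.4573235
R(2,1) = (4·0.4413655 − 0.4058923) / 3 = 0.4531899
R(2,2) = 0.4531899 + (0.4531899 − 0.4573235)/15 = 0.4529143
(Column j=1 coincides with Simpson's rule on the same nodes.)

0.45291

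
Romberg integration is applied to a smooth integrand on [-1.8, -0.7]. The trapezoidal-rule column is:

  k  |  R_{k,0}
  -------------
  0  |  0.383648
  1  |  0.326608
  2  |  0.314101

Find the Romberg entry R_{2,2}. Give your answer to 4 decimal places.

Richardson extrapolation on the trapezoidal column (denominator 4−1=3):
R_{1,1} = (4·0.326608 − 0.383648) / 3 = 0.307595
R_{2,1} = (4·0.314101 − 0.326608) / 3 = 0.309932
R_{2,2} = (16·0.309932 − 0.307595) / 15 = 0.310088
(Column j=1 coincides with Simpson's rule on the same nodes.)

0.3101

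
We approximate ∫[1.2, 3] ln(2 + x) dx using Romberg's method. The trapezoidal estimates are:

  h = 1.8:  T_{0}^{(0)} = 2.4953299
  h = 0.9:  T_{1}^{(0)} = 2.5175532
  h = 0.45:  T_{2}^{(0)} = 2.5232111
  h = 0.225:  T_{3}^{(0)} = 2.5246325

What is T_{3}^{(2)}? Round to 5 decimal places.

Richardson extrapolation on the trapezoidal column (denominator 4−1=3):
T_{2}^{(1)} = 2.5232111 + (2.5232111 − 2.5175532)/3 = 2.5250971
T_{3}^{(1)} = 2.5246325 + (2.5246325 − 2.5232111)/3 = 2.5251063
T_{3}^{(2)} = 2.5251063 + (2.5251063 − 2.5250971)/15 = 2.5251069

2.52511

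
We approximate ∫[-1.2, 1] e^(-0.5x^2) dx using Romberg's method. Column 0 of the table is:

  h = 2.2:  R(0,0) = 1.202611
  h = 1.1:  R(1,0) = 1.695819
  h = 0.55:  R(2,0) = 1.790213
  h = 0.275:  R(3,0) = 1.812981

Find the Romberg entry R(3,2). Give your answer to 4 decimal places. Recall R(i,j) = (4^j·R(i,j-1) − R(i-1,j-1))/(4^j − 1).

1.8205

Richardson extrapolation on the trapezoidal column (denominator 4−1=3):
R(2,1) = (4·1.790213 − 1.695819) / 3 = 1.821678
R(3,1) = (4·1.812981 − 1.790213) / 3 = 1.820570
R(3,2) = (16·1.820570 − 1.821678) / 15 = 1.820496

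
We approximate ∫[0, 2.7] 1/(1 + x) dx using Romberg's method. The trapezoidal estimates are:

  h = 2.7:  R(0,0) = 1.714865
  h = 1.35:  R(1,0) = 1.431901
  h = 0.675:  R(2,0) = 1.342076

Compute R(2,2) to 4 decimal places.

1.3104

Richardson extrapolation on the trapezoidal column (denominator 4−1=3):
R(1,1) = 1.431901 + (1.431901 − 1.714865)/3 = 1.337580
R(2,1) = 1.342076 + (1.342076 − 1.431901)/3 = 1.312134
R(2,2) = (16·1.312134 − 1.337580) / 15 = 1.310438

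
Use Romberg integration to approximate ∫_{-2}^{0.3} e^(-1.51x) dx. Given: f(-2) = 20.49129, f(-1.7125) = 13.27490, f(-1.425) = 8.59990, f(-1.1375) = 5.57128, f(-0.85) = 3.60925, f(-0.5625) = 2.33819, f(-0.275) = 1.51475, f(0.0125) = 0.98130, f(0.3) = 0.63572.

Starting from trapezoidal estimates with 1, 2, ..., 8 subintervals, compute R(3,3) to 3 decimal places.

R(0,0) (trapezoid, 1 panel, h=2.3000): 24.29606
R(1,0) (trapezoid, 2 panels, h=1.1500): 16.29867
R(2,0) (trapezoid, 4 panels, h=0.5750): 13.96526
R(3,0) (trapezoid, 8 panels, h=0.2875): 13.35526
R(1,1) = 16.29867 + (16.29867 − 24.29606)/3 = 13.63287
R(2,1) = 13.96526 + (13.96526 − 16.29867)/3 = 13.18746
R(3,1) = 13.35526 + (13.35526 − 13.96526)/3 = 13.15193
R(2,2) = 13.18746 + (13.18746 − 13.63287)/15 = 13.15777
R(3,2) = 13.15193 + (13.15193 − 13.18746)/15 = 13.14956
R(3,3) = 13.14956 + (13.14956 − 13.15777)/63 = 13.14943

13.149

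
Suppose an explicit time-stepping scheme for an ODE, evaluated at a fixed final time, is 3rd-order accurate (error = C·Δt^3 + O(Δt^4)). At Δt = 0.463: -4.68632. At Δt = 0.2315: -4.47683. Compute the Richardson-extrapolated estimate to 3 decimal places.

-4.447

The leading error scales as Δt^3; refining by a factor of 2 reduces it by 2^3 = 8.
Extrapolated value = (8·A(Δt/2) − A(Δt)) / (8 − 1)
= (8·(-4.47683) − (-4.68632)) / 7
= -31.12832 / 7 = -4.44690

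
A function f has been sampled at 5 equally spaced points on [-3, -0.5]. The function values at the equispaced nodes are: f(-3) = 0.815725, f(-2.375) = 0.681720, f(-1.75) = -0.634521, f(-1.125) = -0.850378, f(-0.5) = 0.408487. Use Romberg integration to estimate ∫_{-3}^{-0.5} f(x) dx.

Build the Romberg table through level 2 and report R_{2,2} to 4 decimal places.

-0.1234

R_{0,0} (trapezoid, 1 panel, h=2.5000): 1.530265
R_{1,0} (trapezoid, 2 panels, h=1.2500): -0.028019
R_{2,0} (trapezoid, 4 panels, h=0.6250): -0.119421
R_{1,1} = -0.028019 + (-0.028019 − 1.530265)/3 = -0.547447
R_{2,1} = -0.119421 + (-0.119421 − (-0.028019))/3 = -0.149888
R_{2,2} = -0.149888 + (-0.149888 − (-0.547447))/15 = -0.123384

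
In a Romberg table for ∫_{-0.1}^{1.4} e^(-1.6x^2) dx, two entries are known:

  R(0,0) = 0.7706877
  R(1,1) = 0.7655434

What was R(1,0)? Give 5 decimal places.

From R(1,1) = (4·R(1,0) − R(0,0))/3, solve for R(1,0):
4·R(1,0) = 3·0.7655434 + 0.7706877 = 3.0673179
R(1,0) = 0.7668295

0.76683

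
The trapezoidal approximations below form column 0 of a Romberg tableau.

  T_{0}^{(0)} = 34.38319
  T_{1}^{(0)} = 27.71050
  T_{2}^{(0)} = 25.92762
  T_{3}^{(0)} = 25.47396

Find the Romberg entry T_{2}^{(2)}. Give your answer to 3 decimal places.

T_{1}^{(1)} = 27.71050 + (27.71050 − 34.38319)/3 = 25.48627
T_{2}^{(1)} = (4·25.92762 − 27.71050) / 3 = 25.33333
T_{2}^{(2)} = 25.33333 + (25.33333 − 25.48627)/15 = 25.32313
(Column j=1 coincides with Simpson's rule on the same nodes.)

25.323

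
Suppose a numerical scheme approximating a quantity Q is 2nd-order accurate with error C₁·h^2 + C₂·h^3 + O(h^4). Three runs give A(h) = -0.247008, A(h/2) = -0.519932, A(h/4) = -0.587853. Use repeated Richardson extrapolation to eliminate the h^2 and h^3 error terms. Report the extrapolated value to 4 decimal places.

-0.6104

First eliminate the h^2 term (factor 2^2 = 4):
  B₁ = (4·(-0.519932) − (-0.247008))/3 = -0.610907
  B₂ = (4·(-0.587853) − (-0.519932))/3 = -0.610493
Then eliminate the h^3 term (factor 2^3 = 8):
  (8·(-0.610493) − (-0.610907))/7 = -0.610434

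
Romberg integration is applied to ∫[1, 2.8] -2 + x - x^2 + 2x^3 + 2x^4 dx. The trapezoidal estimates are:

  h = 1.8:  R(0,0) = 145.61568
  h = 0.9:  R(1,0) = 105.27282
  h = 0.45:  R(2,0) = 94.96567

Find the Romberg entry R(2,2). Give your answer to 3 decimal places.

91.510

Richardson extrapolation on the trapezoidal column (denominator 4−1=3):
R(1,1) = 105.27282 + (105.27282 − 145.61568)/3 = 91.82520
R(2,1) = (4·94.96567 − 105.27282) / 3 = 91.52995
R(2,2) = (16·91.52995 − 91.82520) / 15 = 91.51027
(Column j=1 coincides with Simpson's rule on the same nodes.)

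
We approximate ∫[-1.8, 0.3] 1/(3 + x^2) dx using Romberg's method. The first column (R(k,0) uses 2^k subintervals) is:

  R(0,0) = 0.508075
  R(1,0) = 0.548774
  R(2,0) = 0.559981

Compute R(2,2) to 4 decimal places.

Richardson extrapolation on the trapezoidal column (denominator 4−1=3):
R(1,1) = (4·0.548774 − 0.508075) / 3 = 0.562340
R(2,1) = (4·0.559981 − 0.548774) / 3 = 0.563717
R(2,2) = (16·0.563717 − 0.562340) / 15 = 0.563809

0.5638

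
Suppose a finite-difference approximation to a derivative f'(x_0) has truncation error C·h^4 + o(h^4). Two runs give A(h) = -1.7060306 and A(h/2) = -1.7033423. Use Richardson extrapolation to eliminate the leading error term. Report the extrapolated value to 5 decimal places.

The leading error scales as h^4; refining by a factor of 2 reduces it by 2^4 = 16.
Extrapolated value = (16·A(h/2) − A(h)) / (16 − 1)
= (16·(-1.7033423) − (-1.7060306)) / 15
= -25.5474462 / 15 = -1.7031631

-1.70316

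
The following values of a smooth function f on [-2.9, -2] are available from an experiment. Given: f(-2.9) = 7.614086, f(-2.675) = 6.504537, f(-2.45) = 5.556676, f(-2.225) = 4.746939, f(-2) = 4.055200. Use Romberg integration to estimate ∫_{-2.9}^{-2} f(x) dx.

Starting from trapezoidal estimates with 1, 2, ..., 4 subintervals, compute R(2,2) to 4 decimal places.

5.0841

R(0,0) (trapezoid, 1 panel, h=0.9000): 5.251179
R(1,0) (trapezoid, 2 panels, h=0.4500): 5.126094
R(2,0) (trapezoid, 4 panels, h=0.2250): 5.094629
R(1,1) = 5.126094 + (5.126094 − 5.251179)/3 = 5.084399
R(2,1) = 5.094629 + (5.094629 − 5.126094)/3 = 5.084141
R(2,2) = 5.084141 + (5.084141 − 5.084399)/15 = 5.084124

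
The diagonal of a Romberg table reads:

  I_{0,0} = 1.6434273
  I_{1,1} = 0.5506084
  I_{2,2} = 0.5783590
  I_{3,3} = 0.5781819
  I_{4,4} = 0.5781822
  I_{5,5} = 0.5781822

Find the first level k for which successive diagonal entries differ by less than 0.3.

k = 2

|I_{1,1} − I_{0,0}| = 1.0928189 ≥ 0.3
|I_{2,2} − I_{1,1}| = 0.0277506 < 0.3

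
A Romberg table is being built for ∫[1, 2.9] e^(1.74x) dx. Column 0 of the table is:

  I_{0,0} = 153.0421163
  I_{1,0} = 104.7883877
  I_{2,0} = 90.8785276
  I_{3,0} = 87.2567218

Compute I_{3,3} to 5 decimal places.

Richardson extrapolation on the trapezoidal column (denominator 4−1=3):
I_{1,1} = (4·104.7883877 − 153.0421163) / 3 = 88.7038115
I_{2,1} = 90.8785276 + (90.8785276 − 104.7883877)/3 = 86.2419076
I_{3,1} = 87.2567218 + (87.2567218 − 90.8785276)/3 = 86.0494532
I_{2,2} = (16·86.2419076 − 88.7038115) / 15 = 86.0777807
I_{3,2} = (16·86.0494532 − 86.2419076) / 15 = 86.0366229
I_{3,3} = (64·86.0366229 − 86.0777807) / 63 = 86.0359696

86.03597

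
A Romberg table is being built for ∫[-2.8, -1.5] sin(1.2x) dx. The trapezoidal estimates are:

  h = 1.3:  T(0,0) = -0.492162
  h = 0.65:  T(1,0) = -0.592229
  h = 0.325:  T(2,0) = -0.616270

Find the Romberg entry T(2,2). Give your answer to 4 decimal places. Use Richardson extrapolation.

-0.6242

Richardson extrapolation on the trapezoidal column (denominator 4−1=3):
T(1,1) = -0.592229 + (-0.592229 − (-0.492162))/3 = -0.625585
T(2,1) = (4·(-0.616270) − (-0.592229)) / 3 = -0.624284
T(2,2) = -0.624284 + (-0.624284 − (-0.625585))/15 = -0.624197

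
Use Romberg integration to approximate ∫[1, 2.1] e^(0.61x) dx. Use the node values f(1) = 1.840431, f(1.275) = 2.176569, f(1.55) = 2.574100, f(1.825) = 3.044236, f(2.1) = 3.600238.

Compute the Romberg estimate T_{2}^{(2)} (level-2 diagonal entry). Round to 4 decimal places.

T_{0}^{(0)} (trapezoid, 1 panel, h=1.1000): 2.992368
T_{1}^{(0)} (trapezoid, 2 panels, h=0.5500): 2.911939
T_{2}^{(0)} (trapezoid, 4 panels, h=0.2750): 2.891691
T_{1}^{(1)} = 2.911939 + (2.911939 − 2.992368)/3 = 2.885129
T_{2}^{(1)} = 2.891691 + (2.891691 − 2.911939)/3 = 2.884942
T_{2}^{(2)} = 2.884942 + (2.884942 − 2.885129)/15 = 2.884930

2.8849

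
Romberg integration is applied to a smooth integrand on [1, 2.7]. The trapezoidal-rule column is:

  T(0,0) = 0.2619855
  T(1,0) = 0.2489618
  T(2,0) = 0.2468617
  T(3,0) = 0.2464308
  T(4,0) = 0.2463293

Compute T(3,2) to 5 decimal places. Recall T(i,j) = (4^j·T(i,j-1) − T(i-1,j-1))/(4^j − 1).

Richardson extrapolation on the trapezoidal column (denominator 4−1=3):
T(2,1) = 0.2468617 + (0.2468617 − 0.2489618)/3 = 0.2461617
T(3,1) = (4·0.2464308 − 0.2468617) / 3 = 0.2462872
T(3,2) = 0.2462872 + (0.2462872 − 0.2461617)/15 = 0.2462956

0.24630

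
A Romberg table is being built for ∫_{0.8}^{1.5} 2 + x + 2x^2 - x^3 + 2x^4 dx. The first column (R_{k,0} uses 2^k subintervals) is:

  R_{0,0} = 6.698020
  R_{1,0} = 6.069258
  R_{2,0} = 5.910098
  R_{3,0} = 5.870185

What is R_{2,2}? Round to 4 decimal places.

5.8569

R_{1,1} = (4·6.069258 − 6.698020) / 3 = 5.859671
R_{2,1} = 5.910098 + (5.910098 − 6.069258)/3 = 5.857045
R_{2,2} = 5.857045 + (5.857045 − 5.859671)/15 = 5.856870
(Column j=1 coincides with Simpson's rule on the same nodes.)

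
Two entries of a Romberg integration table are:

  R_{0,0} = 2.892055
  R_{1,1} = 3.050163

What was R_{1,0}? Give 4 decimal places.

3.0106

From R_{1,1} = (4·R_{1,0} − R_{0,0})/3, solve for R_{1,0}:
4·R_{1,0} = 3·3.050163 + 2.892055 = 12.042544
R_{1,0} = 3.010636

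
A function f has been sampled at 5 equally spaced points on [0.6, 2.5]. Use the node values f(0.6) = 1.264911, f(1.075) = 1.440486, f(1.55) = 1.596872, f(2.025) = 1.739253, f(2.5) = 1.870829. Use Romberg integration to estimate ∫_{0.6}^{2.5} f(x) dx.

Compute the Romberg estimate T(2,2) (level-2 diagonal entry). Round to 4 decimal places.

3.0160

T(0,0) (trapezoid, 1 panel, h=1.9000): 2.978953
T(1,0) (trapezoid, 2 panels, h=0.9500): 3.006505
T(2,0) (trapezoid, 4 panels, h=0.4750): 3.013628
T(1,1) = 3.006505 + (3.006505 − 2.978953)/3 = 3.015689
T(2,1) = 3.013628 + (3.013628 − 3.006505)/3 = 3.016002
T(2,2) = 3.016002 + (3.016002 − 3.015689)/15 = 3.016023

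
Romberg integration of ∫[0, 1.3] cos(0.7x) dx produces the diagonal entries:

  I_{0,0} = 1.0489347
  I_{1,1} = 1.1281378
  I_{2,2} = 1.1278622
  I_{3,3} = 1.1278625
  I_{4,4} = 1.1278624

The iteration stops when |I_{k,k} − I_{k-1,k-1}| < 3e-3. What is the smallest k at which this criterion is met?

k = 2

|I_{1,1} − I_{0,0}| = 0.0792031 ≥ 3e-3
|I_{2,2} − I_{1,1}| = 0.0002756 < 3e-3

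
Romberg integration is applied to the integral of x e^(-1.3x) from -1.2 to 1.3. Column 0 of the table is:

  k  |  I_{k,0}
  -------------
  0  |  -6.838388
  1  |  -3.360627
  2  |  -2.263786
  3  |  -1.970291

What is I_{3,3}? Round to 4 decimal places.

-1.8706

I_{1,1} = (4·(-3.360627) − (-6.838388)) / 3 = -2.201373
I_{2,1} = (4·(-2.263786) − (-3.360627)) / 3 = -1.898172
I_{3,1} = -1.970291 + (-1.970291 − (-2.263786))/3 = -1.872459
I_{2,2} = (16·(-1.898172) − (-2.201373)) / 15 = -1.877959
I_{3,2} = -1.872459 + (-1.872459 − (-1.898172))/15 = -1.870745
I_{3,3} = -1.870745 + (-1.870745 − (-1.877959))/63 = -1.870630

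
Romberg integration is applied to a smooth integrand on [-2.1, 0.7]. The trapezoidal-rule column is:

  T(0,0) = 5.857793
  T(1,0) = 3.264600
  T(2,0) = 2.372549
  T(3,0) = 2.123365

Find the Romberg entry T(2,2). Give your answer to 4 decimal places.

Richardson extrapolation on the trapezoidal column (denominator 4−1=3):
T(1,1) = (4·3.264600 − 5.857793) / 3 = 2.400202
T(2,1) = (4·2.372549 − 3.264600) / 3 = 2.075199
T(2,2) = 2.075199 + (2.075199 − 2.400202)/15 = 2.053532

2.0535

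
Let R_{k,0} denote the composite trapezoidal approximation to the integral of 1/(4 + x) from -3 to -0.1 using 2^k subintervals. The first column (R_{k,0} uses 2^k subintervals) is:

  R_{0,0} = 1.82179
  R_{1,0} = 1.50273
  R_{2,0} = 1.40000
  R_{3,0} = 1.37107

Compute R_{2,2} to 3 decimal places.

1.364

R_{1,1} = (4·1.50273 − 1.82179) / 3 = 1.39638
R_{2,1} = (4·1.40000 − 1.50273) / 3 = 1.36576
R_{2,2} = 1.36576 + (1.36576 − 1.39638)/15 = 1.36372
(Column j=1 coincides with Simpson's rule on the same nodes.)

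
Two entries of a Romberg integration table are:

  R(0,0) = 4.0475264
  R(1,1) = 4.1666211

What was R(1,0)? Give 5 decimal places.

From R(1,1) = (4·R(1,0) − R(0,0))/3, solve for R(1,0):
4·R(1,0) = 3·4.1666211 + 4.0475264 = 16.5473897
R(1,0) = 4.1368474

4.13685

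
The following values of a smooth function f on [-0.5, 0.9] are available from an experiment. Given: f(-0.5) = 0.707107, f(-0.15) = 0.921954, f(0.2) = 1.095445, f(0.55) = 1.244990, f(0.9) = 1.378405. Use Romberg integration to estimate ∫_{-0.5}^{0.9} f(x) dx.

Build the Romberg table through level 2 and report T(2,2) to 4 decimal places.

T(0,0) (trapezoid, 1 panel, h=1.4000): 1.459858
T(1,0) (trapezoid, 2 panels, h=0.7000): 1.496741
T(2,0) (trapezoid, 4 panels, h=0.3500): 1.506801
T(1,1) = 1.496741 + (1.496741 − 1.459858)/3 = 1.509035
T(2,1) = 1.506801 + (1.506801 − 1.496741)/3 = 1.510154
T(2,2) = 1.510154 + (1.510154 − 1.509035)/15 = 1.510229

1.5102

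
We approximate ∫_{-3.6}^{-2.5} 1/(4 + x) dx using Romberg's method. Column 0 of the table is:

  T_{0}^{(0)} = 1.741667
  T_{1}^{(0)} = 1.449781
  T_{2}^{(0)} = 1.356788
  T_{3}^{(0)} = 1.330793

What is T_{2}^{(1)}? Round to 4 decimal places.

1.3258

Richardson extrapolation on the trapezoidal column (denominator 4−1=3):
T_{2}^{(1)} = 1.356788 + (1.356788 − 1.449781)/3 = 1.325790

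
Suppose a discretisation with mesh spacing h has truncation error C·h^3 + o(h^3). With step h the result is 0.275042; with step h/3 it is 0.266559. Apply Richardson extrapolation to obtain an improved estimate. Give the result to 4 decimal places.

Extrapolated value = (27·A(h/3) − A(h)) / (27 − 1)
= (27·0.266559 − 0.275042) / 26
= 6.922051 / 26 = 0.266233

0.2662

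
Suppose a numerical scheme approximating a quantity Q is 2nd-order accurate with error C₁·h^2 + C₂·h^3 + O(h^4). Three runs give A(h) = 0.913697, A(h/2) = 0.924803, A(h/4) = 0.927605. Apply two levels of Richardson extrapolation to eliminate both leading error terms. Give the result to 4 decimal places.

First eliminate the h^2 term (factor 2^2 = 4):
  B₁ = (4·0.924803 − 0.913697)/3 = 0.928505
  B₂ = (4·0.927605 − 0.924803)/3 = 0.928539
Then eliminate the h^3 term (factor 2^3 = 8):
  (8·0.928539 − 0.928505)/7 = 0.928544

0.9285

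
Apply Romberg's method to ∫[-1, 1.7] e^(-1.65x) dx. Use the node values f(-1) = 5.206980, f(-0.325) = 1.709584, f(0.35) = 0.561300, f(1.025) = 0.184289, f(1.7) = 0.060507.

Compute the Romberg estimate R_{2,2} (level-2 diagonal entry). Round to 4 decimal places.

3.1264

R_{0,0} (trapezoid, 1 panel, h=2.7000): 7.111107
R_{1,0} (trapezoid, 2 panels, h=1.3500): 4.313309
R_{2,0} (trapezoid, 4 panels, h=0.6750): 3.435019
R_{1,1} = 4.313309 + (4.313309 − 7.111107)/3 = 3.380710
R_{2,1} = 3.435019 + (3.435019 − 4.313309)/3 = 3.142256
R_{2,2} = 3.142256 + (3.142256 − 3.380710)/15 = 3.126359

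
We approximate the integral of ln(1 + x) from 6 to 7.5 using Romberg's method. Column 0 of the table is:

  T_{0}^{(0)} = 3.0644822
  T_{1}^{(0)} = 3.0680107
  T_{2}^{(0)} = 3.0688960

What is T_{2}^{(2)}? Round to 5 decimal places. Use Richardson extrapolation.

Richardson extrapolation on the trapezoidal column (denominator 4−1=3):
T_{1}^{(1)} = (4·3.0680107 − 3.0644822) / 3 = 3.0691869
T_{2}^{(1)} = 3.0688960 + (3.0688960 − 3.0680107)/3 = 3.0691911
T_{2}^{(2)} = 3.0691911 + (3.0691911 − 3.0691869)/15 = 3.0691914

3.06919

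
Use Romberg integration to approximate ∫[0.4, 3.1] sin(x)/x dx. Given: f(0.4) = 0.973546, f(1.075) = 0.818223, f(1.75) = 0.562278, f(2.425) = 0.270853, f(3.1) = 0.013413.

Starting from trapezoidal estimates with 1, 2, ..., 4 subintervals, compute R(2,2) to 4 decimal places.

1.4552

R(0,0) (trapezoid, 1 panel, h=2.7000): 1.332395
R(1,0) (trapezoid, 2 panels, h=1.3500): 1.425273
R(2,0) (trapezoid, 4 panels, h=0.6750): 1.447763
R(1,1) = 1.425273 + (1.425273 − 1.332395)/3 = 1.456232
R(2,1) = 1.447763 + (1.447763 − 1.425273)/3 = 1.455260
R(2,2) = 1.455260 + (1.455260 − 1.456232)/15 = 1.455195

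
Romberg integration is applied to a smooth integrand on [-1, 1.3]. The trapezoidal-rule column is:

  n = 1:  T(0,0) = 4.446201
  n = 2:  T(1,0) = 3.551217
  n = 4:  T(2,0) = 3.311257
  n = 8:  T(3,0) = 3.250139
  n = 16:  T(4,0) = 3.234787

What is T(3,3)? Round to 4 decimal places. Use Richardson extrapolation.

3.2297

Richardson extrapolation on the trapezoidal column (denominator 4−1=3):
T(1,1) = 3.551217 + (3.551217 − 4.446201)/3 = 3.252889
T(2,1) = (4·3.311257 − 3.551217) / 3 = 3.231270
T(3,1) = 3.250139 + (3.250139 − 3.311257)/3 = 3.229766
T(2,2) = 3.231270 + (3.231270 − 3.252889)/15 = 3.229829
T(3,2) = (16·3.229766 − 3.231270) / 15 = 3.229666
T(3,3) = (64·3.229666 − 3.229829) / 63 = 3.229663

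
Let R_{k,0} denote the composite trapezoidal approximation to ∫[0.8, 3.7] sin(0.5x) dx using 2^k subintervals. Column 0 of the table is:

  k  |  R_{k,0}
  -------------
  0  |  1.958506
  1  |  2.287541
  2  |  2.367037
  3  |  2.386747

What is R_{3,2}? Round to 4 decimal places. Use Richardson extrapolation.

2.3933

Richardson extrapolation on the trapezoidal column (denominator 4−1=3):
R_{2,1} = 2.367037 + (2.367037 − 2.287541)/3 = 2.393536
R_{3,1} = 2.386747 + (2.386747 − 2.367037)/3 = 2.393317
R_{3,2} = (16·2.393317 − 2.393536) / 15 = 2.393302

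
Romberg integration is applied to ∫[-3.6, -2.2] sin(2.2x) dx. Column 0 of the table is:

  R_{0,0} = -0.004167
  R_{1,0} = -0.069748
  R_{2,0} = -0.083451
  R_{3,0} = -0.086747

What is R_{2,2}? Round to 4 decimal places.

-0.0878

R_{1,1} = -0.069748 + (-0.069748 − (-0.004167))/3 = -0.091608
R_{2,1} = (4·(-0.083451) − (-0.069748)) / 3 = -0.088019
R_{2,2} = (16·(-0.088019) − (-0.091608)) / 15 = -0.087780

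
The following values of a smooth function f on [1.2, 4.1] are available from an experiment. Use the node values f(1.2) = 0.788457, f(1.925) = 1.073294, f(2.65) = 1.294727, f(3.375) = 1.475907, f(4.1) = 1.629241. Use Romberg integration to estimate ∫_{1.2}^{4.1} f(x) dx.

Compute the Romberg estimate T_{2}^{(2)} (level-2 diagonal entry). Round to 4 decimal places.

3.6745

T_{0}^{(0)} (trapezoid, 1 panel, h=2.9000): 3.505662
T_{1}^{(0)} (trapezoid, 2 panels, h=1.4500): 3.630185
T_{2}^{(0)} (trapezoid, 4 panels, h=0.7250): 3.663263
T_{1}^{(1)} = 3.630185 + (3.630185 − 3.505662)/3 = 3.671693
T_{2}^{(1)} = 3.663263 + (3.663263 − 3.630185)/3 = 3.674289
T_{2}^{(2)} = 3.674289 + (3.674289 − 3.671693)/15 = 3.674462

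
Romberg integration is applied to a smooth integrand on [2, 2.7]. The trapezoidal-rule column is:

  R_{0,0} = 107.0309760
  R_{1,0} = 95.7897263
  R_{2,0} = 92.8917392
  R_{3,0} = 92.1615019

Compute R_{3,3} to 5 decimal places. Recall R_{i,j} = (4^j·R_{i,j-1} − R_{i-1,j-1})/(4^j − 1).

R_{1,1} = 95.7897263 + (95.7897263 − 107.0309760)/3 = 92.0426431
R_{2,1} = 92.8917392 + (92.8917392 − 95.7897263)/3 = 91.9257435
R_{3,1} = 92.1615019 + (92.1615019 − 92.8917392)/3 = 91.9180895
R_{2,2} = 91.9257435 + (91.9257435 − 92.0426431)/15 = 91.9179502
R_{3,2} = 91.9180895 + (91.9180895 − 91.9257435)/15 = 91.9175792
R_{3,3} = 91.9175792 + (91.9175792 − 91.9179502)/63 = 91.9175733
(Column j=1 coincides with Simpson's rule on the same nodes.)

91.91757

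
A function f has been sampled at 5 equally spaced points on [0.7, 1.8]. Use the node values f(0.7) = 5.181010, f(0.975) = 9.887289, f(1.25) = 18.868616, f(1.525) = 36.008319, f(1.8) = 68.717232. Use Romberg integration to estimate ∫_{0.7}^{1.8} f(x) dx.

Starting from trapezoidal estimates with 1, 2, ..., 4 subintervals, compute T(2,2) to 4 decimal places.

T(0,0) (trapezoid, 1 panel, h=1.1000): 40.644033
T(1,0) (trapezoid, 2 panels, h=0.5500): 30.699755
T(2,0) (trapezoid, 4 panels, h=0.2750): 27.971170
T(1,1) = 30.699755 + (30.699755 − 40.644033)/3 = 27.384996
T(2,1) = 27.971170 + (27.971170 − 30.699755)/3 = 27.061642
T(2,2) = 27.061642 + (27.061642 − 27.384996)/15 = 27.040085

27.0401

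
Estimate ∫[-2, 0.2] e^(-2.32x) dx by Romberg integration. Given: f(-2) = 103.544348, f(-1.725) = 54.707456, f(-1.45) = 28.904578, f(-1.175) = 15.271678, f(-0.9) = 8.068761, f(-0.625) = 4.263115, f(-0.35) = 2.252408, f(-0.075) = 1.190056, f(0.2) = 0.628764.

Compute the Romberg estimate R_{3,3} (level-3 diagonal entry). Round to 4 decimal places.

44.3622

R_{0,0} (trapezoid, 1 panel, h=2.2000): 114.590423
R_{1,0} (trapezoid, 2 panels, h=1.1000): 66.170849
R_{2,0} (trapezoid, 4 panels, h=0.5500): 50.221767
R_{3,0} (trapezoid, 8 panels, h=0.2750): 45.854767
R_{1,1} = 66.170849 + (66.170849 − 114.590423)/3 = 50.030991
R_{2,1} = 50.221767 + (50.221767 − 66.170849)/3 = 44.905406
R_{3,1} = 45.854767 + (45.854767 − 50.221767)/3 = 44.399100
R_{2,2} = 44.905406 + (44.905406 − 50.030991)/15 = 44.563700
R_{3,2} = 44.399100 + (44.399100 − 44.905406)/15 = 44.365346
R_{3,3} = 44.365346 + (44.365346 − 44.563700)/63 = 44.362198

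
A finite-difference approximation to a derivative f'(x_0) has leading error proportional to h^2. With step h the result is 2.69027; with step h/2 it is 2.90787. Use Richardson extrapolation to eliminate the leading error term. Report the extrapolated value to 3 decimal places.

2.980

Extrapolated value = (4·A(h/2) − A(h)) / (4 − 1)
= (4·2.90787 − 2.69027) / 3
= 8.94121 / 3 = 2.98040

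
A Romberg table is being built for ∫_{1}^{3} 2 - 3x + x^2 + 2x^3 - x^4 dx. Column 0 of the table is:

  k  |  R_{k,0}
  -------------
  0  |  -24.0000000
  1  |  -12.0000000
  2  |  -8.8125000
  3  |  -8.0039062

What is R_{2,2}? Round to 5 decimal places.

Richardson extrapolation on the trapezoidal column (denominator 4−1=3):
R_{1,1} = -12.0000000 + (-12.0000000 − (-24.0000000))/3 = -8.0000000
R_{2,1} = -8.8125000 + (-8.8125000 − (-12.0000000))/3 = -7.7500000
R_{2,2} = -7.7500000 + (-7.7500000 − (-8.0000000))/15 = -7.7333333

-7.73333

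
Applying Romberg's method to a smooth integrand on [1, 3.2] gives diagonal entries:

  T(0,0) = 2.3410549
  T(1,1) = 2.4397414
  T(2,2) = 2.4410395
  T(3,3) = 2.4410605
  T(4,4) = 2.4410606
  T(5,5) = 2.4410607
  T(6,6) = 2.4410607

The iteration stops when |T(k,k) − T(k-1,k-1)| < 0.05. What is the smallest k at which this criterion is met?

k = 2

|T(1,1) − T(0,0)| = 0.0986865 ≥ 0.05
|T(2,2) − T(1,1)| = 0.0012981 < 0.05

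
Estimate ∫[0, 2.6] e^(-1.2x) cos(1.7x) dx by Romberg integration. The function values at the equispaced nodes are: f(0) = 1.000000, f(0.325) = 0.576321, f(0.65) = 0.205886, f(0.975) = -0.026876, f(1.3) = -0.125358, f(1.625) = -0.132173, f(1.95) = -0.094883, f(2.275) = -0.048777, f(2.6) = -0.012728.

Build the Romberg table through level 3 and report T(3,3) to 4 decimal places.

T(0,0) (trapezoid, 1 panel, h=2.6000): 1.283454
T(1,0) (trapezoid, 2 panels, h=1.3000): 0.478761
T(2,0) (trapezoid, 4 panels, h=0.6500): 0.311533
T(3,0) (trapezoid, 8 panels, h=0.3250): 0.275527
T(1,1) = 0.478761 + (0.478761 − 1.283454)/3 = 0.210530
T(2,1) = 0.311533 + (0.311533 − 0.478761)/3 = 0.255790
T(3,1) = 0.275527 + (0.275527 − 0.311533)/3 = 0.263525
T(2,2) = 0.255790 + (0.255790 − 0.210530)/15 = 0.258807
T(3,2) = 0.263525 + (0.263525 − 0.255790)/15 = 0.264041
T(3,3) = 0.264041 + (0.264041 − 0.258807)/63 = 0.264124

0.2641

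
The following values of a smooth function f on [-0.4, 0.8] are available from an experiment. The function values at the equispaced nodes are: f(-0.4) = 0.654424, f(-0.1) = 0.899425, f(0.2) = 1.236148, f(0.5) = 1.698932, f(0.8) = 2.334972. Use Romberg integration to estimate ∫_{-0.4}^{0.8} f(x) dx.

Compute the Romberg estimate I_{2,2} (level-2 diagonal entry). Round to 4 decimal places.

I_{0,0} (trapezoid, 1 panel, h=1.2000): 1.793638
I_{1,0} (trapezoid, 2 panels, h=0.6000): 1.638508
I_{2,0} (trapezoid, 4 panels, h=0.3000): 1.598761
I_{1,1} = 1.638508 + (1.638508 − 1.793638)/3 = 1.586798
I_{2,1} = 1.598761 + (1.598761 − 1.638508)/3 = 1.585512
I_{2,2} = 1.585512 + (1.585512 − 1.586798)/15 = 1.585426

1.5854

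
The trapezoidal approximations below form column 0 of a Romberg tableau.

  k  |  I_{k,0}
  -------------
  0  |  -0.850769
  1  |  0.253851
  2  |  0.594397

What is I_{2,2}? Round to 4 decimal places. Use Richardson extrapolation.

Richardson extrapolation on the trapezoidal column (denominator 4−1=3):
I_{1,1} = (4·0.253851 − (-0.850769)) / 3 = 0.622058
I_{2,1} = (4·0.594397 − 0.253851) / 3 = 0.707912
I_{2,2} = 0.707912 + (0.707912 − 0.622058)/15 = 0.713636

0.7136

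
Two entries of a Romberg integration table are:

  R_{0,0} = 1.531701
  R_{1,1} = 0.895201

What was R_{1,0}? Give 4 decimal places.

1.0543

From R_{1,1} = (4·R_{1,0} − R_{0,0})/3, solve for R_{1,0}:
4·R_{1,0} = 3·0.895201 + 1.531701 = 4.217304
R_{1,0} = 1.054326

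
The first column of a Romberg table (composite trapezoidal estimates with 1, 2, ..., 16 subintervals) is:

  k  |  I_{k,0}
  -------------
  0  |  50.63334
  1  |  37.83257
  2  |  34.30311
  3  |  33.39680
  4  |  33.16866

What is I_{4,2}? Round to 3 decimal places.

Richardson extrapolation on the trapezoidal column (denominator 4−1=3):
I_{3,1} = 33.39680 + (33.39680 − 34.30311)/3 = 33.09470
I_{4,1} = 33.16866 + (33.16866 − 33.39680)/3 = 33.09261
I_{4,2} = (16·33.09261 − 33.09470) / 15 = 33.09247
(Column j=1 coincides with Simpson's rule on the same nodes.)

33.092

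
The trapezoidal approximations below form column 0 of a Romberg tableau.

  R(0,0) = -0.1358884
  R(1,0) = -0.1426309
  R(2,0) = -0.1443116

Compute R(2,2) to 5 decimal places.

R(1,1) = (4·(-0.1426309) − (-0.1358884)) / 3 = -0.1448784
R(2,1) = -0.1443116 + (-0.1443116 − (-0.1426309))/3 = -0.1448718
R(2,2) = (16·(-0.1448718) − (-0.1448784)) / 15 = -0.1448714

-0.14487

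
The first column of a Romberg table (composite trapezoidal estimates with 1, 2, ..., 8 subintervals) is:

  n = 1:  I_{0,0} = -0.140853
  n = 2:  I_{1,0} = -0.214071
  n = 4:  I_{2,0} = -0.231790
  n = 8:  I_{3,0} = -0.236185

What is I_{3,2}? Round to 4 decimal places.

-0.2376

I_{2,1} = (4·(-0.231790) − (-0.214071)) / 3 = -0.237696
I_{3,1} = -0.236185 + (-0.236185 − (-0.231790))/3 = -0.237650
I_{3,2} = -0.237650 + (-0.237650 − (-0.237696))/15 = -0.237647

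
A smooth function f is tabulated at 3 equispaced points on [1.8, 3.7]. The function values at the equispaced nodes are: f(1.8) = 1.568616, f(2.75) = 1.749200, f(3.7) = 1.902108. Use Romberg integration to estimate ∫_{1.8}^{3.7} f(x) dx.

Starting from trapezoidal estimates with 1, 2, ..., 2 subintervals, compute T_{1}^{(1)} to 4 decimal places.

T_{0}^{(0)} (trapezoid, 1 panel, h=1.9000): 3.297188
T_{1}^{(0)} (trapezoid, 2 panels, h=0.9500): 3.310334
T_{1}^{(1)} = 3.310334 + (3.310334 − 3.297188)/3 = 3.314716

3.3147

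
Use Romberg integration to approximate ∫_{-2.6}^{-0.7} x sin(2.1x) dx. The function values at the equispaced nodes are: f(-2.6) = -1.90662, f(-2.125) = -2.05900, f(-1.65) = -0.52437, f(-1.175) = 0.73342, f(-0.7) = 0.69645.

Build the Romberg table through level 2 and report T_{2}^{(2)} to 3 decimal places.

T_{0}^{(0)} (trapezoid, 1 panel, h=1.9000): -1.14966
T_{1}^{(0)} (trapezoid, 2 panels, h=0.9500): -1.07298
T_{2}^{(0)} (trapezoid, 4 panels, h=0.4750): -1.16614
T_{1}^{(1)} = -1.07298 + (-1.07298 − (-1.14966))/3 = -1.04742
T_{2}^{(1)} = -1.16614 + (-1.16614 − (-1.07298))/3 = -1.19719
T_{2}^{(2)} = -1.19719 + (-1.19719 − (-1.04742))/15 = -1.20717

-1.207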